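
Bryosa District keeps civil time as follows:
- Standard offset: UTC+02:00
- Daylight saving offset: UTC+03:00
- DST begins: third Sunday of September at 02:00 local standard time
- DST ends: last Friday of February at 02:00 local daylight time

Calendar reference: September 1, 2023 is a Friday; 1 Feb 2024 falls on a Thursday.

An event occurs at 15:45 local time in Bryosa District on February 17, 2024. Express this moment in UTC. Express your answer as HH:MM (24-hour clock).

12:45

1 September 2023 is a Friday, so the first Sunday is September 3 and the third is September 17.
1 February 2024 is a Thursday, so Fridays fall on 2, 9, 16, 23; the last is February 23.
February 17, 2024 lies within the daylight-saving period (17 September 2023 – 23 February 2024), so Bryosa District is on daylight time, UTC+03:00.
15:45 local − 3h = 12:45 UTC.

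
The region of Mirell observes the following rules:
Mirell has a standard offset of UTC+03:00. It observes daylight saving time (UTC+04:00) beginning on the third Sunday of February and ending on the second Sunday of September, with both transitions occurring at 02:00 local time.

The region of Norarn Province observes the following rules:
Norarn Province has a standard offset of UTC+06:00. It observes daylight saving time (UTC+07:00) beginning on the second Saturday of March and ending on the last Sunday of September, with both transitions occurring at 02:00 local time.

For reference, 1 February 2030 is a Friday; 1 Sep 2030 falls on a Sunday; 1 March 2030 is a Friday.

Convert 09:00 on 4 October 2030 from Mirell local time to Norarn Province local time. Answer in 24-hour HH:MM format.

12:00

1 February 2030 is a Friday, so the first Sunday is February 3 and the third is February 17.
1 September 2030 is a Sunday, so the first Sunday is September 1 and the second is September 8.
4 October 2030 is outside the daylight-saving period (17 February – 8 September), so Mirell is on standard time, UTC+03:00.
09:00 Mirell − 3h = 06:00 UTC.
1 March 2030 is a Friday, so the first Saturday is March 2 and the second is March 9.
1 September 2030 is a Sunday, so Sundays fall on 1, 8, 15, 22, 29; the last is September 29.
At the standard offset (UTC+06:00), 06:00 UTC + 6h = 12:00 Norarn Province standard time.
The standard-time date in Norarn Province, 4 October 2030, is outside the daylight-saving period (9 March – 29 September), so Norarn Province is on standard time, UTC+06:00.
06:00 UTC + 6h = 12:00 Norarn Province.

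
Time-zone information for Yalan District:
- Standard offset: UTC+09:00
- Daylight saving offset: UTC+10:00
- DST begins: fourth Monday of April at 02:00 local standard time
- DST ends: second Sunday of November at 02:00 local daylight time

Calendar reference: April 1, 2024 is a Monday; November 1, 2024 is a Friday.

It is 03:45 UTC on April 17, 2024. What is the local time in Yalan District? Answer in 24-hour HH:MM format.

12:45

1 April 2024 is a Monday, so the first Monday is April 1 and the fourth is April 22.
1 November 2024 is a Friday, so the first Sunday is November 3 and the second is November 10.
At the standard offset (UTC+09:00), 03:45 UTC + 9h = 12:45 Yalan District standard time.
The standard-time date in Yalan District, April 17, 2024, is outside the daylight-saving period (22 April – 10 November), so Yalan District is on standard time, UTC+09:00.
03:45 UTC + 9h = 12:45 local.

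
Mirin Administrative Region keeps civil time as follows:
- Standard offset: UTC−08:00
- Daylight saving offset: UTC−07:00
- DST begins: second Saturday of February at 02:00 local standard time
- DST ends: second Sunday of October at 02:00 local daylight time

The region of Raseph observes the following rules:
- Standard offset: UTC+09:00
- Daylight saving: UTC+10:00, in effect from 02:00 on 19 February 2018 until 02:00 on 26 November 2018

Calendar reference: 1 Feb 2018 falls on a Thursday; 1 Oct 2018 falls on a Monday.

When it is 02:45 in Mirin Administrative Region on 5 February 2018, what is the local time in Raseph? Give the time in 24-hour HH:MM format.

19:45

1 February 2018 is a Thursday, so the first Saturday is February 3 and the second is February 10.
1 October 2018 is a Monday, so the first Sunday is October 7 and the second is October 14.
Daylight saving runs 10 February – 14 October; 5 February 2018 is outside that window, so Mirin Administrative Region is on standard time at UTC−08:00.
02:45 Mirin Administrative Region + 8h = 10:45 UTC.
At the standard offset (UTC+09:00), 10:45 UTC + 9h = 19:45 Raseph standard time.
The standard-time date in Raseph, 5 February 2018, is outside the daylight-saving period (19 February – 26 November), so Raseph is on standard time, UTC+09:00.
10:45 UTC + 9h = 19:45 Raseph.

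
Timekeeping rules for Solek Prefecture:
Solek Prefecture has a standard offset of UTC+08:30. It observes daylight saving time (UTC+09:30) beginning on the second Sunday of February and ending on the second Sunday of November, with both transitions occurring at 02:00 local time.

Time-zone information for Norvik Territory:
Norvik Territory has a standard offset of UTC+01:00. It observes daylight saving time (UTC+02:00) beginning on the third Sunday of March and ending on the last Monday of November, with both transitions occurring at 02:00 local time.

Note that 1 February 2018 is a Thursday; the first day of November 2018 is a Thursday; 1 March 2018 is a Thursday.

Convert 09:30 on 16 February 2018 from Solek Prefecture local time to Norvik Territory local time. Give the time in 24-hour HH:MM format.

1 February 2018 is a Thursday, so the first Sunday is February 4 and the second is February 11.
1 November 2018 is a Thursday, so the first Sunday is November 4 and the second is November 11.
16 February 2018 lies within the daylight-saving period (11 February – 11 November), so Solek Prefecture is on daylight time, UTC+09:30.
09:30 Solek Prefecture − 9h30m = 00:00 UTC.
1 March 2018 is a Thursday, so the first Sunday is March 4 and the third is March 18.
1 November 2018 is a Thursday, so Mondays fall on 5, 12, 19, 26; the last is November 26.
At the standard offset (UTC+01:00), 00:00 UTC + 1h = 01:00 Norvik Territory standard time.
The standard-time date in Norvik Territory, 16 February 2018, is outside the daylight-saving period (18 March – 26 November), so Norvik Territory is on standard time, UTC+01:00.
00:00 UTC + 1h = 01:00 Norvik Territory.

01:00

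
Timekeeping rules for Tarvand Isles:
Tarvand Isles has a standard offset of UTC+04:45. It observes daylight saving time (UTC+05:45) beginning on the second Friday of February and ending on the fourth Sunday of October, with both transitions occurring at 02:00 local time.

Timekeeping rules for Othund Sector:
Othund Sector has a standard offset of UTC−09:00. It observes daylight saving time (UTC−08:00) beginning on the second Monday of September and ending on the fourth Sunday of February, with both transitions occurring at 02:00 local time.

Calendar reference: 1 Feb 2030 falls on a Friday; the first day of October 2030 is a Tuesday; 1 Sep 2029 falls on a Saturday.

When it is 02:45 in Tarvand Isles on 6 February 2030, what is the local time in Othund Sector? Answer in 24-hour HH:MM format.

1 February 2030 is a Friday, so the first Friday is February 1 and the second is February 8.
1 October 2030 is a Tuesday, so the first Sunday is October 6 and the fourth is October 27.
6 February 2030 is outside the daylight-saving period (8 February – 27 October), so Tarvand Isles is on standard time, UTC+04:45.
02:45 Tarvand Isles − 4h45m = 22:00 UTC (rolling into the previous day, 5 February 2030).
1 September 2029 is a Saturday, so the first Monday is September 3 and the second is September 10.
1 February 2030 is a Friday, so the first Sunday is February 3 and the fourth is February 24.
At the standard offset (UTC−09:00), 22:00 UTC − 9h = 13:00 Othund Sector standard time.
The standard-time date in Othund Sector, 5 February 2030, falls between 10 September 2029 and 24 February 2030, so daylight saving is in effect and Othund Sector is at UTC−08:00.
22:00 UTC − 8h = 14:00 Othund Sector.

14:00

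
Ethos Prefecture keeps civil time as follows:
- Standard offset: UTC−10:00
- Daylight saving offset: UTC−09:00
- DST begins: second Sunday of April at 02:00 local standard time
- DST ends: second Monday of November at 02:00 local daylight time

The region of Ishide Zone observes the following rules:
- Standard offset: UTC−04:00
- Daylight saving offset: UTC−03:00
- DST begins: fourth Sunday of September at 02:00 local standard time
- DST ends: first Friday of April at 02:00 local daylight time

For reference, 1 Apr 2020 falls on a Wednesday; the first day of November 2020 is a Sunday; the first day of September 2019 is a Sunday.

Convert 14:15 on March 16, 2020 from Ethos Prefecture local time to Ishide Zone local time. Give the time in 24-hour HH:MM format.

21:15

1 April 2020 is a Wednesday, so the first Sunday is April 5 and the second is April 12.
1 November 2020 is a Sunday, so the first Monday is November 2 and the second is November 9.
Daylight saving runs 12 April – 9 November; March 16, 2020 is outside that window, so Ethos Prefecture is on standard time at UTC−10:00.
14:15 Ethos Prefecture + 10h = 00:15 UTC (rolling into the next day, 17 March 2020).
1 September 2019 is a Sunday, so the first Sunday is September 1 and the fourth is September 22.
1 April 2020 is a Wednesday, so the first Friday is April 3.
At the standard offset (UTC−04:00), 00:15 UTC − 4h = 20:15 Ishide Zone standard time (rolling into the previous day, 16 March 2020).
Daylight saving runs 22 September 2019 – 3 April 2020; the standard-time date in Ishide Zone, March 16, 2020, is inside that window, so Ishide Zone is at UTC−03:00.
00:15 UTC − 3h = 21:15 Ishide Zone (rolling into the previous day, 16 March 2020).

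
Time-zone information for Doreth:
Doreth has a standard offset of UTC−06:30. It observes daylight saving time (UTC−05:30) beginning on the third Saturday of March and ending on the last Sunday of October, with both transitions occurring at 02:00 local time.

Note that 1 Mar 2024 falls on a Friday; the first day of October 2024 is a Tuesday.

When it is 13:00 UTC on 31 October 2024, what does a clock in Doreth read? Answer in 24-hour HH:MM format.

1 March 2024 is a Friday, so the first Saturday is March 2 and the third is March 16.
1 October 2024 is a Tuesday, so Sundays fall on 6, 13, 20, 27; the last is October 27.
At the standard offset (UTC−06:30), 13:00 UTC − 6h30m = 06:30 Doreth standard time.
Daylight saving runs 16 March – 27 October; the standard-time date in Doreth, 31 October 2024, is outside that window, so Doreth is on standard time at UTC−06:30.
13:00 UTC − 6h30m = 06:30 local.

06:30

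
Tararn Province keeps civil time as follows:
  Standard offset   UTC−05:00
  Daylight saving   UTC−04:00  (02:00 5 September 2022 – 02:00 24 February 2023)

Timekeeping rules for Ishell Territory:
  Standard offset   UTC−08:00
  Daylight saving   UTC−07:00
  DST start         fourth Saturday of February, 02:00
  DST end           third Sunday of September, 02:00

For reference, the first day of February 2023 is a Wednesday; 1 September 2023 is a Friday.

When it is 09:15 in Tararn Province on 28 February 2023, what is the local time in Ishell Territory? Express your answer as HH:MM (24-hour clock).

07:15

28 February 2023 does not fall between 5 September 2022 and 24 February 2023, so daylight saving is not in effect and Tararn Province is at UTC−05:00.
09:15 Tararn Province + 5h = 14:15 UTC.
1 February 2023 is a Wednesday, so the first Saturday is February 4 and the fourth is February 25.
1 September 2023 is a Friday, so the first Sunday is September 3 and the third is September 17.
At the standard offset (UTC−08:00), 14:15 UTC − 8h = 06:15 Ishell Territory standard time.
The standard-time date in Ishell Territory, 28 February 2023, lies within the daylight-saving period (25 February – 17 September), so Ishell Territory is on daylight time, UTC−07:00.
14:15 UTC − 7h = 07:15 Ishell Territory.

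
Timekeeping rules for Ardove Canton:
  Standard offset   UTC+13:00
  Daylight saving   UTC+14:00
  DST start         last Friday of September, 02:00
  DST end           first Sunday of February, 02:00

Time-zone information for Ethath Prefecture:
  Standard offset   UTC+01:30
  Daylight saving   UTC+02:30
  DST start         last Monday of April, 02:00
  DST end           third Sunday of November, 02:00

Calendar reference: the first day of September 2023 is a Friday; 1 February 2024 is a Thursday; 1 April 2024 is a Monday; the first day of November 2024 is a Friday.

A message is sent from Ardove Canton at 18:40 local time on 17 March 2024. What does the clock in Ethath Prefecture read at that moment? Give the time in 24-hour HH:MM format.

07:10

1 September 2023 is a Friday, so Fridays fall on 1, 8, 15, 22, 29; the last is September 29.
1 February 2024 is a Thursday, so the first Sunday is February 4.
17 March 2024 does not fall between 29 September 2023 and 4 February 2024, so daylight saving is not in effect and Ardove Canton is at UTC+13:00.
18:40 Ardove Canton − 13h = 05:40 UTC.
1 April 2024 is a Monday, so Mondays fall on 1, 8, 15, 22, 29; the last is April 29.
1 November 2024 is a Friday, so the first Sunday is November 3 and the third is November 17.
At the standard offset (UTC+01:30), 05:40 UTC + 1h30m = 07:10 Ethath Prefecture standard time.
The standard-time date in Ethath Prefecture, 17 March 2024, is outside the daylight-saving period (29 April – 17 November), so Ethath Prefecture is on standard time, UTC+01:30.
05:40 UTC + 1h30m = 07:10 Ethath Prefecture.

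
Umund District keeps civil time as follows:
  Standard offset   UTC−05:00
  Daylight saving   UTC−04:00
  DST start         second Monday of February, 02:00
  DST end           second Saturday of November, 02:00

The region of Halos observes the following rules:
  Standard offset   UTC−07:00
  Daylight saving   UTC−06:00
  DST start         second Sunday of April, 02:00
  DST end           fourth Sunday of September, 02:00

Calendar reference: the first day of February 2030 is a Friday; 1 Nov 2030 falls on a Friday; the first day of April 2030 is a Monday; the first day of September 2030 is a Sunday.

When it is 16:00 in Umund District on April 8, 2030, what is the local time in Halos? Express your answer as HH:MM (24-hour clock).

13:00

1 February 2030 is a Friday, so the first Monday is February 4 and the second is February 11.
1 November 2030 is a Friday, so the first Saturday is November 2 and the second is November 9.
April 8, 2030 lies within the daylight-saving period (11 February – 9 November), so Umund District is on daylight time, UTC−04:00.
16:00 Umund District + 4h = 20:00 UTC.
1 April 2030 is a Monday, so the first Sunday is April 7 and the second is April 14.
1 September 2030 is a Sunday, so the first Sunday is September 1 and the fourth is September 22.
At the standard offset (UTC−07:00), 20:00 UTC − 7h = 13:00 Halos standard time.
The standard-time date in Halos, April 8, 2030, is outside the daylight-saving period (14 April – 22 September), so Halos is on standard time, UTC−07:00.
20:00 UTC − 7h = 13:00 Halos.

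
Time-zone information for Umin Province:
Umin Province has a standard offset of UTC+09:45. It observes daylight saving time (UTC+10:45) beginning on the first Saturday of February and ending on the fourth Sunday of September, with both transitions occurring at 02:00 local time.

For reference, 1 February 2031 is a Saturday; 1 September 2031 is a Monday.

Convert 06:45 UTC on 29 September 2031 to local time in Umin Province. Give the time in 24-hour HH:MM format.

16:30

1 February 2031 is a Saturday, so the first Saturday is February 1.
1 September 2031 is a Monday, so the first Sunday is September 7 and the fourth is September 28.
At the standard offset (UTC+09:45), 06:45 UTC + 9h45m = 16:30 Umin Province standard time.
The standard-time date in Umin Province, 29 September 2031, does not fall between 1 February and 28 September, so daylight saving is not in effect and Umin Province is at UTC+09:45.
06:45 UTC + 9h45m = 16:30 local.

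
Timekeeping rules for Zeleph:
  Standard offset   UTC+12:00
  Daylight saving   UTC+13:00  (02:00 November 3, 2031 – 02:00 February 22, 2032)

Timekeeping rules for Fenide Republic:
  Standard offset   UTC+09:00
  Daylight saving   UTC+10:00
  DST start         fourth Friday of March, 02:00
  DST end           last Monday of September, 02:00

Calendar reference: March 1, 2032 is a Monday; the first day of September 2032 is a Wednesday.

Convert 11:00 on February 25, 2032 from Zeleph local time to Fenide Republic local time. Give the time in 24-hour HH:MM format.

Daylight saving runs 3 November 2031 – 22 February 2032; February 25, 2032 is outside that window, so Zeleph is on standard time at UTC+12:00.
11:00 Zeleph − 12h = 23:00 UTC (rolling into the previous day, 24 February 2032).
1 March 2032 is a Monday, so the first Friday is March 5 and the fourth is March 26.
1 September 2032 is a Wednesday, so Mondays fall on 6, 13, 20, 27; the last is September 27.
At the standard offset (UTC+09:00), 23:00 UTC + 9h = 08:00 Fenide Republic standard time (rolling into the next day, 25 February 2032).
The standard-time date in Fenide Republic, February 25, 2032, is outside the daylight-saving period (26 March – 27 September), so Fenide Republic is on standard time, UTC+09:00.
23:00 UTC + 9h = 08:00 Fenide Republic (rolling into the next day, 25 February 2032).

08:00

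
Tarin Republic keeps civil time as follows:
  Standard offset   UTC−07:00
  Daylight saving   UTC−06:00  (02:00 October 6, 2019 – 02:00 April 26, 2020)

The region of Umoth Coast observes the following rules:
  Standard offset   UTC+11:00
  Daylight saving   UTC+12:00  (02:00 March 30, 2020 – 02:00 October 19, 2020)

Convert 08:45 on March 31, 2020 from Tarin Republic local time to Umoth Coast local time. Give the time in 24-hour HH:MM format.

02:45

March 31, 2020 falls between 6 October 2019 and 26 April 2020, so daylight saving is in effect and Tarin Republic is at UTC−06:00.
08:45 Tarin Republic + 6h = 14:45 UTC.
At the standard offset (UTC+11:00), 14:45 UTC + 11h = 01:45 Umoth Coast standard time (rolling into the next day, 1 April 2020).
The standard-time date in Umoth Coast, April 1, 2020, falls between 30 March and 19 October, so daylight saving is in effect and Umoth Coast is at UTC+12:00.
14:45 UTC + 12h = 02:45 Umoth Coast (rolling into the next day, 1 April 2020).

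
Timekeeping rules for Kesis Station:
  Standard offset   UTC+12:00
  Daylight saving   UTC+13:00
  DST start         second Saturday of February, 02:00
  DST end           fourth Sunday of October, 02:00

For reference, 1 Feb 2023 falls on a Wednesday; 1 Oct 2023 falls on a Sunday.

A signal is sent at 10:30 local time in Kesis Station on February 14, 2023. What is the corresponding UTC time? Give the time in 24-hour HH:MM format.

1 February 2023 is a Wednesday, so the first Saturday is February 4 and the second is February 11.
1 October 2023 is a Sunday, so the first Sunday is October 1 and the fourth is October 22.
Daylight saving runs 11 February – 22 October; February 14, 2023 is inside that window, so Kesis Station is at UTC+13:00.
10:30 local − 13h = 21:30 UTC (rolling into the previous day, 13 February 2023).

21:30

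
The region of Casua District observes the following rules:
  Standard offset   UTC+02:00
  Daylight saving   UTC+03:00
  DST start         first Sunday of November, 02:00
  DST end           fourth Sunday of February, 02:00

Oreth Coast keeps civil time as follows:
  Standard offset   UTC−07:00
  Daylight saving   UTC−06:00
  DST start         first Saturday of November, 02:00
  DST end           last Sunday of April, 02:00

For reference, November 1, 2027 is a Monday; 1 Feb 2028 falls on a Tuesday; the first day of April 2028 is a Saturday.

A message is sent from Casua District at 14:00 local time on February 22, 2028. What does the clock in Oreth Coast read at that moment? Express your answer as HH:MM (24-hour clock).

05:00

1 November 2027 is a Monday, so the first Sunday is November 7.
1 February 2028 is a Tuesday, so the first Sunday is February 6 and the fourth is February 27.
February 22, 2028 lies within the daylight-saving period (7 November 2027 – 27 February 2028), so Casua District is on daylight time, UTC+03:00.
14:00 Casua District − 3h = 11:00 UTC.
1 November 2027 is a Monday, so the first Saturday is November 6.
1 April 2028 is a Saturday, so Sundays fall on 2, 9, 16, 23, 30; the last is April 30.
At the standard offset (UTC−07:00), 11:00 UTC − 7h = 04:00 Oreth Coast standard time.
The standard-time date in Oreth Coast, February 22, 2028, lies within the daylight-saving period (6 November 2027 – 30 April 2028), so Oreth Coast is on daylight time, UTC−06:00.
11:00 UTC − 6h = 05:00 Oreth Coast.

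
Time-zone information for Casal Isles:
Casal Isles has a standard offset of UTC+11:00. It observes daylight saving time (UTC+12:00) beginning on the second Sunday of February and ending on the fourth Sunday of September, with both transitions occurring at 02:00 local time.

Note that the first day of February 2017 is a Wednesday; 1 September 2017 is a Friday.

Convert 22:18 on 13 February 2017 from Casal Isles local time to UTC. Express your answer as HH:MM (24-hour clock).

10:18

1 February 2017 is a Wednesday, so the first Sunday is February 5 and the second is February 12.
1 September 2017 is a Friday, so the first Sunday is September 3 and the fourth is September 24.
Daylight saving runs 12 February – 24 September; 13 February 2017 is inside that window, so Casal Isles is at UTC+12:00.
22:18 local − 12h = 10:18 UTC.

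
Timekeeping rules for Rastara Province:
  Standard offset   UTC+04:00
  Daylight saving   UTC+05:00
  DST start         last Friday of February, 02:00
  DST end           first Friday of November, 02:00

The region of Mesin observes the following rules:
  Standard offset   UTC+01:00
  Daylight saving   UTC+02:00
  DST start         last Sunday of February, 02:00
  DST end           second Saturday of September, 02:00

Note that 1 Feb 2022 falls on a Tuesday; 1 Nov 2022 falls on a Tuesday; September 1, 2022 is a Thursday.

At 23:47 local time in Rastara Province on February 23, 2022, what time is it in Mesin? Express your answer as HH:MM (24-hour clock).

20:47

1 February 2022 is a Tuesday, so Fridays fall on 4, 11, 18, 25; the last is February 25.
1 November 2022 is a Tuesday, so the first Friday is November 4.
February 23, 2022 is outside the daylight-saving period (25 February – 4 November), so Rastara Province is on standard time, UTC+04:00.
23:47 Rastara Province − 4h = 19:47 UTC.
1 February 2022 is a Tuesday, so Sundays fall on 6, 13, 20, 27; the last is February 27.
1 September 2022 is a Thursday, so the first Saturday is September 3 and the second is September 10.
At the standard offset (UTC+01:00), 19:47 UTC + 1h = 20:47 Mesin standard time.
The standard-time date in Mesin, February 23, 2022, is outside the daylight-saving period (27 February – 10 September), so Mesin is on standard time, UTC+01:00.
19:47 UTC + 1h = 20:47 Mesin.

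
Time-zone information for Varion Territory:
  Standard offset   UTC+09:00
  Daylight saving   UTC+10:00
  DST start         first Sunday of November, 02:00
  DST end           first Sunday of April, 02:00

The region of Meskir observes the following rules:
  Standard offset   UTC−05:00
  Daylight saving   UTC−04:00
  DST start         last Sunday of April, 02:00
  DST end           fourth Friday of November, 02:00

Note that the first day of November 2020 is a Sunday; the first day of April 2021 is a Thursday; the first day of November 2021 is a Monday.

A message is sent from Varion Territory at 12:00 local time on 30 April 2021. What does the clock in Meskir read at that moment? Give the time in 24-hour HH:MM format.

23:00

1 November 2020 is a Sunday, so the first Sunday is November 1.
1 April 2021 is a Thursday, so the first Sunday is April 4.
30 April 2021 is outside the daylight-saving period (1 November 2020 – 4 April 2021), so Varion Territory is on standard time, UTC+09:00.
12:00 Varion Territory − 9h = 03:00 UTC.
1 April 2021 is a Thursday, so Sundays fall on 4, 11, 18, 25; the last is April 25.
1 November 2021 is a Monday, so the first Friday is November 5 and the fourth is November 26.
At the standard offset (UTC−05:00), 03:00 UTC − 5h = 22:00 Meskir standard time (rolling into the previous day, 29 April 2021).
Daylight saving runs 25 April – 26 November; the standard-time date in Meskir, 29 April 2021, is inside that window, so Meskir is at UTC−04:00.
03:00 UTC − 4h = 23:00 Meskir (rolling into the previous day, 29 April 2021).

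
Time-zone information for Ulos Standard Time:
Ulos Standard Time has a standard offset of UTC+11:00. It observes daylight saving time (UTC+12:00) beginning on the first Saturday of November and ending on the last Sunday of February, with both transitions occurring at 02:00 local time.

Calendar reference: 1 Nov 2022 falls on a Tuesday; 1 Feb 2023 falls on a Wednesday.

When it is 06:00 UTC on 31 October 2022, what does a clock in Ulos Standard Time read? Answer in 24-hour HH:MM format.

17:00

1 November 2022 is a Tuesday, so the first Saturday is November 5.
1 February 2023 is a Wednesday, so Sundays fall on 5, 12, 19, 26; the last is February 26.
At the standard offset (UTC+11:00), 06:00 UTC + 11h = 17:00 Ulos Standard Time standard time.
The standard-time date in Ulos Standard Time, 31 October 2022, is outside the daylight-saving period (5 November 2022 – 26 February 2023), so Ulos Standard Time is on standard time, UTC+11:00.
06:00 UTC + 11h = 17:00 local.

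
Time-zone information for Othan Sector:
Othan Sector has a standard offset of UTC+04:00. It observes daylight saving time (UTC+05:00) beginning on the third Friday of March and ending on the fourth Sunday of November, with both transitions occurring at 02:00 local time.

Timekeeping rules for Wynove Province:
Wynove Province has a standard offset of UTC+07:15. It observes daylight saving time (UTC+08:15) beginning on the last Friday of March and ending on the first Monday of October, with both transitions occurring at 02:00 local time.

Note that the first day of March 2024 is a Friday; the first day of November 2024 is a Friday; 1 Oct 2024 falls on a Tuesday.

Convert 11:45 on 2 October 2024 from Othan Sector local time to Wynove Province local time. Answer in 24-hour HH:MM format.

15:00

1 March 2024 is a Friday, so the first Friday is March 1 and the third is March 15.
1 November 2024 is a Friday, so the first Sunday is November 3 and the fourth is November 24.
Daylight saving runs 15 March – 24 November; 2 October 2024 is inside that window, so Othan Sector is at UTC+05:00.
11:45 Othan Sector − 5h = 06:45 UTC.
1 March 2024 is a Friday, so Fridays fall on 1, 8, 15, 22, 29; the last is March 29.
1 October 2024 is a Tuesday, so the first Monday is October 7.
At the standard offset (UTC+07:15), 06:45 UTC + 7h15m = 14:00 Wynove Province standard time.
The standard-time date in Wynove Province, 2 October 2024, lies within the daylight-saving period (29 March – 7 October), so Wynove Province is on daylight time, UTC+08:15.
06:45 UTC + 8h15m = 15:00 Wynove Province.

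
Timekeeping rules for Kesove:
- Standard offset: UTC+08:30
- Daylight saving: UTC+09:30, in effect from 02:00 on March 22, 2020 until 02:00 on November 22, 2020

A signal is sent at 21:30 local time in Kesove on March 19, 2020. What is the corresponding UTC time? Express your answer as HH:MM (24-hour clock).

13:00

Daylight saving runs 22 March – 22 November; March 19, 2020 is outside that window, so Kesove is on standard time at UTC+08:30.
21:30 local − 8h30m = 13:00 UTC.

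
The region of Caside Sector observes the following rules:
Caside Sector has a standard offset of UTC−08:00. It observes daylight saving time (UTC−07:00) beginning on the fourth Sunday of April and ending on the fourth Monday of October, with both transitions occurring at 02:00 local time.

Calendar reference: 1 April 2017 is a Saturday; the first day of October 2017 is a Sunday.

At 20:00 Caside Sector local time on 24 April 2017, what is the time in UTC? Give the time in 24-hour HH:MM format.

03:00

1 April 2017 is a Saturday, so the first Sunday is April 2 and the fourth is April 23.
1 October 2017 is a Sunday, so the first Monday is October 2 and the fourth is October 23.
24 April 2017 lies within the daylight-saving period (23 April – 23 October), so Caside Sector is on daylight time, UTC−07:00.
20:00 local + 7h = 03:00 UTC (rolling into the next day, 25 April 2017).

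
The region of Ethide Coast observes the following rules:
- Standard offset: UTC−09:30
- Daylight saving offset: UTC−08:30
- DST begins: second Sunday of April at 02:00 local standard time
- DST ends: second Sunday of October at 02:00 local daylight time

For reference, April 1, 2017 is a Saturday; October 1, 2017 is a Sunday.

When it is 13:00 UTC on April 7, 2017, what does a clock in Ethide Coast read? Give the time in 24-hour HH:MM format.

1 April 2017 is a Saturday, so the first Sunday is April 2 and the second is April 9.
1 October 2017 is a Sunday, so the first Sunday is October 1 and the second is October 8.
At the standard offset (UTC−09:30), 13:00 UTC − 9h30m = 03:30 Ethide Coast standard time.
The standard-time date in Ethide Coast, April 7, 2017, does not fall between 9 April and 8 October, so daylight saving is not in effect and Ethide Coast is at UTC−09:30.
13:00 UTC − 9h30m = 03:30 local.

03:30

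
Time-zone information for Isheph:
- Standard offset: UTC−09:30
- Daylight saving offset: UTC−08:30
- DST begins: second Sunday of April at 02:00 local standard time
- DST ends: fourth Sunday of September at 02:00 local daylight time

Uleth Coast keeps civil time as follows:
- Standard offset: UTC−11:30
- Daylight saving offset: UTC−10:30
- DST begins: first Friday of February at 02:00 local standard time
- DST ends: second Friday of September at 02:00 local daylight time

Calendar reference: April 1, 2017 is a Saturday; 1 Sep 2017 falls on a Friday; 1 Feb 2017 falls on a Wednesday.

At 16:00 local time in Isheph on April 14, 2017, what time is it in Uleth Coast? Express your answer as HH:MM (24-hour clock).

14:00

1 April 2017 is a Saturday, so the first Sunday is April 2 and the second is April 9.
1 September 2017 is a Friday, so the first Sunday is September 3 and the fourth is September 24.
Daylight saving runs 9 April – 24 September; April 14, 2017 is inside that window, so Isheph is at UTC−08:30.
16:00 Isheph + 8h30m = 00:30 UTC (rolling into the next day, 15 April 2017).
1 February 2017 is a Wednesday, so the first Friday is February 3.
1 September 2017 is a Friday, so the first Friday is September 1 and the second is September 8.
At the standard offset (UTC−11:30), 00:30 UTC − 11h30m = 13:00 Uleth Coast standard time (rolling into the previous day, 14 April 2017).
Daylight saving runs 3 February – 8 September; the standard-time date in Uleth Coast, April 14, 2017, is inside that window, so Uleth Coast is at UTC−10:30.
00:30 UTC − 10h30m = 14:00 Uleth Coast (rolling into the previous day, 14 April 2017).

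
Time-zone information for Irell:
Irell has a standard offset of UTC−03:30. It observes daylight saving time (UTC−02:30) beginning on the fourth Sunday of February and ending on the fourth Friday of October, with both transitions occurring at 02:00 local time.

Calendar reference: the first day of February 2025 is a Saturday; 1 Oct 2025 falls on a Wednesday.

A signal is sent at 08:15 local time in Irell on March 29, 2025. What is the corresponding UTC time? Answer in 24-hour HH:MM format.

10:45

1 February 2025 is a Saturday, so the first Sunday is February 2 and the fourth is February 23.
1 October 2025 is a Wednesday, so the first Friday is October 3 and the fourth is October 24.
Daylight saving runs 23 February – 24 October; March 29, 2025 is inside that window, so Irell is at UTC−02:30.
08:15 local + 2h30m = 10:45 UTC.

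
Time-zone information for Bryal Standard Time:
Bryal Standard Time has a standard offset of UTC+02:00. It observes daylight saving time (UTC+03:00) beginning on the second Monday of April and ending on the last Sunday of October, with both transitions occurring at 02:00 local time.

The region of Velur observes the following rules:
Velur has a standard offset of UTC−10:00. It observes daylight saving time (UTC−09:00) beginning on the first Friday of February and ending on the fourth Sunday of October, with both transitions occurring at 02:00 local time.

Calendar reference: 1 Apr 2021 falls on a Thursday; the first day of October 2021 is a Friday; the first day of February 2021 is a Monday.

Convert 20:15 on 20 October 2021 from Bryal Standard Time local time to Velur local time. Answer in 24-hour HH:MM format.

08:15

1 April 2021 is a Thursday, so the first Monday is April 5 and the second is April 12.
1 October 2021 is a Friday, so Sundays fall on 3, 10, 17, 24, 31; the last is October 31.
20 October 2021 falls between 12 April and 31 October, so daylight saving is in effect and Bryal Standard Time is at UTC+03:00.
20:15 Bryal Standard Time − 3h = 17:15 UTC.
1 February 2021 is a Monday, so the first Friday is February 5.
1 October 2021 is a Friday, so the first Sunday is October 3 and the fourth is October 24.
At the standard offset (UTC−10:00), 17:15 UTC − 10h = 07:15 Velur standard time.
Daylight saving runs 5 February – 24 October; the standard-time date in Velur, 20 October 2021, is inside that window, so Velur is at UTC−09:00.
17:15 UTC − 9h = 08:15 Velur.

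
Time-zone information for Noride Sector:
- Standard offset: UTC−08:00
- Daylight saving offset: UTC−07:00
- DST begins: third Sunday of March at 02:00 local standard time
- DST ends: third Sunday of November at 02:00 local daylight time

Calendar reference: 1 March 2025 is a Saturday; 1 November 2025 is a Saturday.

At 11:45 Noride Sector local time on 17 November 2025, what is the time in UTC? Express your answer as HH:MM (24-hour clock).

19:45

1 March 2025 is a Saturday, so the first Sunday is March 2 and the third is March 16.
1 November 2025 is a Saturday, so the first Sunday is November 2 and the third is November 16.
Daylight saving runs 16 March – 16 November; 17 November 2025 is outside that window, so Noride Sector is on standard time at UTC−08:00.
11:45 local + 8h = 19:45 UTC.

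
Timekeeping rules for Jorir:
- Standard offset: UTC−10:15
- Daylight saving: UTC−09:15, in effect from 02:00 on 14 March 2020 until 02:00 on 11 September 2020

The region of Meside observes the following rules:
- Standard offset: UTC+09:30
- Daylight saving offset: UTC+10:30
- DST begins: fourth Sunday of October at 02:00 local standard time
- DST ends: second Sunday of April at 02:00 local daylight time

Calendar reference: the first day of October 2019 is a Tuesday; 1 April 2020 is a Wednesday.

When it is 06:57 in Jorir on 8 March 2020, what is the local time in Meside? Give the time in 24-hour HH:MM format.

03:42

8 March 2020 is outside the daylight-saving period (14 March – 11 September), so Jorir is on standard time, UTC−10:15.
06:57 Jorir + 10h15m = 17:12 UTC.
1 October 2019 is a Tuesday, so the first Sunday is October 6 and the fourth is October 27.
1 April 2020 is a Wednesday, so the first Sunday is April 5 and the second is April 12.
At the standard offset (UTC+09:30), 17:12 UTC + 9h30m = 02:42 Meside standard time (rolling into the next day, 9 March 2020).
The standard-time date in Meside, 9 March 2020, falls between 27 October 2019 and 12 April 2020, so daylight saving is in effect and Meside is at UTC+10:30.
17:12 UTC + 10h30m = 03:42 Meside (rolling into the next day, 9 March 2020).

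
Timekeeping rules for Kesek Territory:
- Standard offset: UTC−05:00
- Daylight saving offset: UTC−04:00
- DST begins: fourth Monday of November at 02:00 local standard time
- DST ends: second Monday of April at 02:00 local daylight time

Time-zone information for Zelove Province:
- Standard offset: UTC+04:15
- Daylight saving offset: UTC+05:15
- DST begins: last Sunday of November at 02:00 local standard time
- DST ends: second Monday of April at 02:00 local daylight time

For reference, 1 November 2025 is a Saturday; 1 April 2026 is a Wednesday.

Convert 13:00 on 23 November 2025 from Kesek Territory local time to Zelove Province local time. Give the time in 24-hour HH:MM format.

1 November 2025 is a Saturday, so the first Monday is November 3 and the fourth is November 24.
1 April 2026 is a Wednesday, so the first Monday is April 6 and the second is April 13.
23 November 2025 does not fall between 24 November 2025 and 13 April 2026, so daylight saving is not in effect and Kesek Territory is at UTC−05:00.
13:00 Kesek Territory + 5h = 18:00 UTC.
1 November 2025 is a Saturday, so Sundays fall on 2, 9, 16, 23, 30; the last is November 30.
1 April 2026 is a Wednesday, so the first Monday is April 6 and the second is April 13.
At the standard offset (UTC+04:15), 18:00 UTC + 4h15m = 22:15 Zelove Province standard time.
The standard-time date in Zelove Province, 23 November 2025, does not fall between 30 November 2025 and 13 April 2026, so daylight saving is not in effect and Zelove Province is at UTC+04:15.
18:00 UTC + 4h15m = 22:15 Zelove Province.

22:15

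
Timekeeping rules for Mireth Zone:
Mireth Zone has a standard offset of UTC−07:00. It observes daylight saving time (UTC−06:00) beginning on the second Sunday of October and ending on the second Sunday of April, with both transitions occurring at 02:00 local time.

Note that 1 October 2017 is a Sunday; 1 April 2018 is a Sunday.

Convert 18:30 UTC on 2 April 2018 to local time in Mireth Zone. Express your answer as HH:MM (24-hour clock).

12:30

1 October 2017 is a Sunday, so the first Sunday is October 1 and the second is October 8.
1 April 2018 is a Sunday, so the first Sunday is April 1 and the second is April 8.
At the standard offset (UTC−07:00), 18:30 UTC − 7h = 11:30 Mireth Zone standard time.
The standard-time date in Mireth Zone, 2 April 2018, lies within the daylight-saving period (8 October 2017 – 8 April 2018), so Mireth Zone is on daylight time, UTC−06:00.
18:30 UTC − 6h = 12:30 local.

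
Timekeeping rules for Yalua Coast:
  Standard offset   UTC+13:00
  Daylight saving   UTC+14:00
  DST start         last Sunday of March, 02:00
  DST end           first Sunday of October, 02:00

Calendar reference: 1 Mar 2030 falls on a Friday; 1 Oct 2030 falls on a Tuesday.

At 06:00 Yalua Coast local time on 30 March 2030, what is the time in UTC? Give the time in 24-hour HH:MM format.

1 March 2030 is a Friday, so Sundays fall on 3, 10, 17, 24, 31; the last is March 31.
1 October 2030 is a Tuesday, so the first Sunday is October 6.
30 March 2030 is outside the daylight-saving period (31 March – 6 October), so Yalua Coast is on standard time, UTC+13:00.
06:00 local − 13h = 17:00 UTC (rolling into the previous day, 29 March 2030).

17:00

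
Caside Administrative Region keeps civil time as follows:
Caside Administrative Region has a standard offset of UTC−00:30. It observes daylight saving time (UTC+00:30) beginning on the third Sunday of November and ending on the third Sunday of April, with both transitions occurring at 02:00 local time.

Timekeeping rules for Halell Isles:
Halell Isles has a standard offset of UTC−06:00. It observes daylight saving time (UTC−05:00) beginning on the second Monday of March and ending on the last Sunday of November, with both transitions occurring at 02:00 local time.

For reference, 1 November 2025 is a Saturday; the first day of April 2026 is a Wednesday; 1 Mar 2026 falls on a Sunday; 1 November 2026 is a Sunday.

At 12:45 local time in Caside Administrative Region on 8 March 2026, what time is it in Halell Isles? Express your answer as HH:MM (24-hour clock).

06:15

1 November 2025 is a Saturday, so the first Sunday is November 2 and the third is November 16.
1 April 2026 is a Wednesday, so the first Sunday is April 5 and the third is April 19.
Daylight saving runs 16 November 2025 – 19 April 2026; 8 March 2026 is inside that window, so Caside Administrative Region is at UTC+00:30.
12:45 Caside Administrative Region − 0h30m = 12:15 UTC.
1 March 2026 is a Sunday, so the first Monday is March 2 and the second is March 9.
1 November 2026 is a Sunday, so Sundays fall on 1, 8, 15, 22, 29; the last is November 29.
At the standard offset (UTC−06:00), 12:15 UTC − 6h = 06:15 Halell Isles standard time.
The standard-time date in Halell Isles, 8 March 2026, does not fall between 9 March and 29 November, so daylight saving is not in effect and Halell Isles is at UTC−06:00.
12:15 UTC − 6h = 06:15 Halell Isles.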